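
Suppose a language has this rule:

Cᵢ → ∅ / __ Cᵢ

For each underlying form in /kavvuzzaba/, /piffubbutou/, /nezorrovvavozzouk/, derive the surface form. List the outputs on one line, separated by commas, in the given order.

kavuzaba, pifubutou, nezorovavozouk

/kavvuzzaba/: /vv/ is a geminate; the first /v/ deletes. /zz/ is a geminate; the first /z/ deletes. → [kavuzaba].
/piffubbutou/: /ff/ is a geminate; the first /f/ deletes. /bb/ is a geminate; the first /b/ deletes. → [pifubutou].
/nezorrovvavozzouk/: /rr/ is a geminate; the first /r/ deletes. /vv/ is a geminate; the first /v/ deletes. /zz/ is a geminate; the first /z/ deletes. → [nezorovavozouk].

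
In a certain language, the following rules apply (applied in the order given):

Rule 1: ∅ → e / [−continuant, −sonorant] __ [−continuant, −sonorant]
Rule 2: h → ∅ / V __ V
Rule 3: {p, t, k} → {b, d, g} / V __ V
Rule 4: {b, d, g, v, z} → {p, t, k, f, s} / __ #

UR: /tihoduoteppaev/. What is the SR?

tioduodebebaef

Rule 1 (stop-cluster e-epenthesis): /p/ and /p/ form a stop–stop cluster, so [e] is inserted between them. /tihoduoteppaev/ → tihoduotepepaev.
Rule 2 (intervocalic h-deletion): /h/ occurs between vowels /i/ and /o/, so it deletes. /tihoduotepepaev/ → tioduotepepaev.
Rule 3 (intervocalic voicing): /t/ is a voiceless stop between vowels /o/ and /e/, so it voices to [d]. /p/ is a voiceless stop between vowels /e/ and /e/, so it voices to [b]. /p/ is a voiceless stop between vowels /e/ and /a/, so it voices to [b]. /tioduotepepaev/ → tioduodebebaev.
Rule 4 (final devoicing): /v/ is a voiced obstruent in word-final position, so it devoices to [f]. /tioduodebebaev/ → tioduodebebaef.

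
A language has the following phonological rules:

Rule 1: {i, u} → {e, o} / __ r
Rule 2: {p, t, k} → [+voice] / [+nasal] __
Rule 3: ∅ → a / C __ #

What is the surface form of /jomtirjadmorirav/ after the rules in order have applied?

jomderjadmorerava

Rule 1 (pre-rhotic lowering): /i/ is a high vowel immediately before /r/, so it lowers to [e]. /i/ is a high vowel immediately before /r/, so it lowers to [e]. /jomtirjadmorirav/ → jomterjadmorerav.
Rule 2 (post-nasal voicing): /t/ is a voiceless stop immediately after the nasal /m/, so it voices to [d]. /jomterjadmorerav/ → jomderjadmorerav.
Rule 3 (final a-epenthesis): the form ends in the consonant /v/, so [a] is inserted word-finally. /jomderjadmorerav/ → jomderjadmorerava.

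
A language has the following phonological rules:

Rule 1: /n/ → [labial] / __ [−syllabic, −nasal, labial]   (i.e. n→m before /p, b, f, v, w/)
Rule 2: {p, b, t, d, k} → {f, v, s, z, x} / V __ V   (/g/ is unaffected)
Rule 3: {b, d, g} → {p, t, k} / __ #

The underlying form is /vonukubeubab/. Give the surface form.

Rule 1 (nasal place assimilation): no segment meets the environment; /vonukubeubab/ is unchanged.
Rule 2 (intervocalic spirantization): /k/ is a stop between vowels /u/ and /u/, so it spirantizes to the fricative [x]. /b/ is a stop between vowels /u/ and /e/, so it spirantizes to the fricative [v]. /b/ is a stop between vowels /u/ and /a/, so it spirantizes to the fricative [v]. /vonukubeubab/ → vonuxuveuvab.
Rule 3 (final devoicing): /b/ is a voiced stop in word-final position, so it devoices to [p]. /vonuxuveuvab/ → vonuxuveuvap.

vonuxuveuvap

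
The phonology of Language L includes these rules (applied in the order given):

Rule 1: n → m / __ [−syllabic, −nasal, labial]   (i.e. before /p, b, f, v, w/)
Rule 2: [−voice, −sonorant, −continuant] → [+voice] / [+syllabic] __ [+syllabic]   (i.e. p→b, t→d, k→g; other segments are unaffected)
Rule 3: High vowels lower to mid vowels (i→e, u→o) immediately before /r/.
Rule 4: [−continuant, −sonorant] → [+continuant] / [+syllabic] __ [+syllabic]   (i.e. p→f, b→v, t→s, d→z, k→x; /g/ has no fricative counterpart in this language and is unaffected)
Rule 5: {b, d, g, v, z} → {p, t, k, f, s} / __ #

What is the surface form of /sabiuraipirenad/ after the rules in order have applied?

Rule 1 (nasal place assimilation): no segment meets the environment; /sabiuraipirenad/ is unchanged.
Rule 2 (intervocalic voicing): /p/ is a voiceless stop between vowels /i/ and /i/, so it voices to [b]. /sabiuraipirenad/ → sabiuraibirenad.
Rule 3 (pre-rhotic lowering): /u/ is a high vowel immediately before /r/, so it lowers to [o]. /i/ is a high vowel immediately before /r/, so it lowers to [e]. /sabiuraibirenad/ → sabioraiberenad.
Rule 4 (intervocalic spirantization): /b/ is a stop between vowels /a/ and /i/, so it spirantizes to the fricative [v]. /b/ is a stop between vowels /i/ and /e/, so it spirantizes to the fricative [v]. /sabioraiberenad/ → savioraiverenad.
Rule 5 (final devoicing): /d/ is a voiced obstruent in word-final position, so it devoices to [t]. /savioraiverenad/ → savioraiverenat.

savioraiverenat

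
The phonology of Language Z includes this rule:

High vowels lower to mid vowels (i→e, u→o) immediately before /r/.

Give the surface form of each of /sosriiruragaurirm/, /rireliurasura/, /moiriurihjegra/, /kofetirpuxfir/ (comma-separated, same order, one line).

/sosriiruragaurirm/: /i/ is a high vowel immediately before /r/, so it lowers to [e]. /u/ is a high vowel immediately before /r/, so it lowers to [o]. /u/ is a high vowel immediately before /r/, so it lowers to [o]. /i/ is a high vowel immediately before /r/, so it lowers to [e]. → [sosrieroragaorerm].
/rireliurasura/: /i/ is a high vowel immediately before /r/, so it lowers to [e]. /u/ is a high vowel immediately before /r/, so it lowers to [o]. /u/ is a high vowel immediately before /r/, so it lowers to [o]. → [rereliorasora].
/moiriurihjegra/: /i/ is a high vowel immediately before /r/, so it lowers to [e]. /u/ is a high vowel immediately before /r/, so it lowers to [o]. → [moeriorihjegra].
/kofetirpuxfir/: /i/ is a high vowel immediately before /r/, so it lowers to [e]. /i/ is a high vowel immediately before /r/, so it lowers to [e]. → [kofeterpuxfer].

sosrieroragaorerm, rereliorasora, moeriorihjegra, kofeterpuxfer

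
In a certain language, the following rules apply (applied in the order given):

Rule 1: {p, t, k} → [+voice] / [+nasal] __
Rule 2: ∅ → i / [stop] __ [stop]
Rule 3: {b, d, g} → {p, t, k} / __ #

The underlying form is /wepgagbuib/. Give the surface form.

wepigagibuip

Rule 1 (post-nasal voicing): no segment meets the environment; /wepgagbuib/ is unchanged.
Rule 2 (stop-cluster i-epenthesis): /p/ and /g/ form a stop–stop cluster, so [i] is inserted between them. /g/ and /b/ form a stop–stop cluster, so [i] is inserted between them. /wepgagbuib/ → wepigagibuib.
Rule 3 (final devoicing): /b/ is a voiced stop in word-final position, so it devoices to [p]. /wepigagibuib/ → wepigagibuip.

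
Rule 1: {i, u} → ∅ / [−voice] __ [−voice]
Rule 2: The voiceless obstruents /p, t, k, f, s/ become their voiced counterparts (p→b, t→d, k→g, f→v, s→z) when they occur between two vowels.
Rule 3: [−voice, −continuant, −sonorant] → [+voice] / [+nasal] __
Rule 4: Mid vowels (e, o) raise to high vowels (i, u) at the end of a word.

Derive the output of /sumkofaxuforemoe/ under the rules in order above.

Rule 1 (high vowel syncope): /u/ is a high vowel flanked by voiceless consonants /x/ and /f/, so it deletes. /sumkofaxuforemoe/ → sumkofaxforemoe.
Rule 2 (intervocalic voicing): /f/ is a voiceless obstruent between vowels /o/ and /a/, so it voices to [v]. /sumkofaxforemoe/ → sumkovaxforemoe.
Rule 3 (post-nasal voicing): /k/ is a voiceless stop immediately after the nasal /m/, so it voices to [g]. /sumkovaxforemoe/ → sumgovaxforemoe.
Rule 4 (final vowel raising): /e/ is a mid vowel in word-final position, so it raises to [i]. /sumgovaxforemoe/ → sumgovaxforemoi.

sumgovaxforemoi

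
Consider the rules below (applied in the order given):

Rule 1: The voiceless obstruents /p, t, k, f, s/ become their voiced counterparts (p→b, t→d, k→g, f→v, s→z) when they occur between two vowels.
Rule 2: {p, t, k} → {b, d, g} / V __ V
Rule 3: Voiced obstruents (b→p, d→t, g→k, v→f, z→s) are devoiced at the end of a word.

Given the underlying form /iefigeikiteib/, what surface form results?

ievigeigideip

Rule 1 (intervocalic voicing): /f/ is a voiceless obstruent between vowels /e/ and /i/, so it voices to [v]. /k/ is a voiceless obstruent between vowels /i/ and /i/, so it voices to [g]. /t/ is a voiceless obstruent between vowels /i/ and /e/, so it voices to [d]. /iefigeikiteib/ → ievigeigideib.
Rule 2 (intervocalic voicing): no segment meets the environment; /ievigeigideib/ is unchanged.
Rule 3 (final devoicing): /b/ is a voiced obstruent in word-final position, so it devoices to [p]. /ievigeigideib/ → ievigeigideip.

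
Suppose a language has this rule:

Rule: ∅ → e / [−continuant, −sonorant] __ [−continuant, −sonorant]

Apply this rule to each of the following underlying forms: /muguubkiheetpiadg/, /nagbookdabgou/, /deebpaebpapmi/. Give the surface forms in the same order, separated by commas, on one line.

muguubekiheetepiadeg, nagebookedabegou, deebepaebepapmi

/muguubkiheetpiadg/: /b/ and /k/ form a stop–stop cluster, so [e] is inserted between them. /t/ and /p/ form a stop–stop cluster, so [e] is inserted between them. /d/ and /g/ form a stop–stop cluster, so [e] is inserted between them. → [muguubekiheetepiadeg].
/nagbookdabgou/: /g/ and /b/ form a stop–stop cluster, so [e] is inserted between them. /k/ and /d/ form a stop–stop cluster, so [e] is inserted between them. /b/ and /g/ form a stop–stop cluster, so [e] is inserted between them. → [nagebookedabegou].
/deebpaebpapmi/: /b/ and /p/ form a stop–stop cluster, so [e] is inserted between them. /b/ and /p/ form a stop–stop cluster, so [e] is inserted between them. → [deebepaebepapmi].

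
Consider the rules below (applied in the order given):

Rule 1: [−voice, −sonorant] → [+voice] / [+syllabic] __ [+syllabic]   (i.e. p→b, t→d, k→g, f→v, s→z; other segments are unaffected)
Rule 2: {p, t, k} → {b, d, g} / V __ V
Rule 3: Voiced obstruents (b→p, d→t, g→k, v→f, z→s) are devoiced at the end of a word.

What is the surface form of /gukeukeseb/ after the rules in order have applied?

gugeugezep

Rule 1 (intervocalic voicing): /k/ is a voiceless obstruent between vowels /u/ and /e/, so it voices to [g]. /k/ is a voiceless obstruent between vowels /u/ and /e/, so it voices to [g]. /s/ is a voiceless obstruent between vowels /e/ and /e/, so it voices to [z]. /gukeukeseb/ → gugeugezeb.
Rule 2 (intervocalic voicing): no segment meets the environment; /gugeugezeb/ is unchanged.
Rule 3 (final devoicing): /b/ is a voiced obstruent in word-final position, so it devoices to [p]. /gugeugezeb/ → gugeugezep.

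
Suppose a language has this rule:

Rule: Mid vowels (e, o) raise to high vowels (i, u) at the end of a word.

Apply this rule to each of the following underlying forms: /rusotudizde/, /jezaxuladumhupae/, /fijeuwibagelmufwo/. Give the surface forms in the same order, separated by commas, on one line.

/rusotudizde/: /e/ is a mid vowel in word-final position, so it raises to [i]. → [rusotudizdi].
/jezaxuladumhupae/: /e/ is a mid vowel in word-final position, so it raises to [i]. → [jezaxuladumhupai].
/fijeuwibagelmufwo/: /o/ is a mid vowel in word-final position, so it raises to [u]. → [fijeuwibagelmufwu].

rusotudizdi, jezaxuladumhupai, fijeuwibagelmufwu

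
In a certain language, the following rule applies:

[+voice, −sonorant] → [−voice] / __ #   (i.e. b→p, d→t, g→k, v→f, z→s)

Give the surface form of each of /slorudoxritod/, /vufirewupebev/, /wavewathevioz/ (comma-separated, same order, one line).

slorudoxritot, vufirewupebef, wavewathevios

/slorudoxritod/: /d/ is a voiced obstruent in word-final position, so it devoices to [t]. → [slorudoxritot].
/vufirewupebev/: /v/ is a voiced obstruent in word-final position, so it devoices to [f]. → [vufirewupebef].
/wavewathevioz/: /z/ is a voiced obstruent in word-final position, so it devoices to [s]. → [wavewathevios].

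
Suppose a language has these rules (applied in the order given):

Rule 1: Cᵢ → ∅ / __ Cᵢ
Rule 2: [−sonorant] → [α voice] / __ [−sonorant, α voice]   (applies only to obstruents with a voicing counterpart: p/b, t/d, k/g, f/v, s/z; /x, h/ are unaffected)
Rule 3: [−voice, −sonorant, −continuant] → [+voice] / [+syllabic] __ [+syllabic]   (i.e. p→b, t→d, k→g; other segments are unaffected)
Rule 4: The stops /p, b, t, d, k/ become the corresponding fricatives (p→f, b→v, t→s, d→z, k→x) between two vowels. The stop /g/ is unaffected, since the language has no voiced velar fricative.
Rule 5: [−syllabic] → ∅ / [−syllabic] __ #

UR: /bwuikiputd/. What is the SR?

bwuigivud

Rule 1 (degemination): no segment meets the environment; /bwuikiputd/ is unchanged.
Rule 2 (regressive voicing assimilation): /t/ precedes the voiced obstruent /d/, so it voices to [d] by assimilation. /bwuikiputd/ → bwuikipudd.
Rule 3 (intervocalic voicing): /k/ is a voiceless stop between vowels /i/ and /i/, so it voices to [g]. /p/ is a voiceless stop between vowels /i/ and /u/, so it voices to [b]. /bwuikipudd/ → bwuigibudd.
Rule 4 (intervocalic spirantization): /b/ is a stop between vowels /i/ and /u/, so it spirantizes to the fricative [v]. /bwuigibudd/ → bwuigivudd.
Rule 5 (final cluster simplification): /d/ is the second consonant of a word-final cluster /dd/, so it deletes. /bwuigivudd/ → bwuigivud.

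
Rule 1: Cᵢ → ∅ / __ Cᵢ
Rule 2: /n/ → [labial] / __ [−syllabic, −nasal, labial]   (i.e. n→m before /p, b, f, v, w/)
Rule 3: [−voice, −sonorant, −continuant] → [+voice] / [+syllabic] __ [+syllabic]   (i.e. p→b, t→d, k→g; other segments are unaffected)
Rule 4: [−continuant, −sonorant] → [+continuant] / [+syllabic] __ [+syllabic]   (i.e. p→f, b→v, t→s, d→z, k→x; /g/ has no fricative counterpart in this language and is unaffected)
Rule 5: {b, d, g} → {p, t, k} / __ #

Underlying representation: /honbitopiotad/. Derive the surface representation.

Rule 1 (degemination): no segment meets the environment; /honbitopiotad/ is unchanged.
Rule 2 (nasal place assimilation): /n/ precedes the labial consonant /b/, so it assimilates in place to [m]. /honbitopiotad/ → hombitopiotad.
Rule 3 (intervocalic voicing): /t/ is a voiceless stop between vowels /i/ and /o/, so it voices to [d]. /p/ is a voiceless stop between vowels /o/ and /i/, so it voices to [b]. /t/ is a voiceless stop between vowels /o/ and /a/, so it voices to [d]. /hombitopiotad/ → hombidobiodad.
Rule 4 (intervocalic spirantization): /d/ is a stop between vowels /i/ and /o/, so it spirantizes to the fricative [z]. /b/ is a stop between vowels /o/ and /i/, so it spirantizes to the fricative [v]. /d/ is a stop between vowels /o/ and /a/, so it spirantizes to the fricative [z]. /hombidobiodad/ → hombizoviozad.
Rule 5 (final devoicing): /d/ is a voiced stop in word-final position, so it devoices to [t]. /hombizoviozad/ → hombizoviozat.

hombizoviozat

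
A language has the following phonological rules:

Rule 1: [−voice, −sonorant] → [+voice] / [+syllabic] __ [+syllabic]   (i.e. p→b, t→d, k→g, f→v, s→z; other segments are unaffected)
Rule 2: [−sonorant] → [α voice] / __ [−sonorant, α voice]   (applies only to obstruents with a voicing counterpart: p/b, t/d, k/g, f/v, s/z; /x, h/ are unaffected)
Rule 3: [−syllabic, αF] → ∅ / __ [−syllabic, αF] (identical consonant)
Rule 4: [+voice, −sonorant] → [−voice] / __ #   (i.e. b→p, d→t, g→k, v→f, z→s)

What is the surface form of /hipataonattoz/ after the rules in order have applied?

hibadaonatos

Rule 1 (intervocalic voicing): /p/ is a voiceless obstruent between vowels /i/ and /a/, so it voices to [b]. /t/ is a voiceless obstruent between vowels /a/ and /a/, so it voices to [d]. /hipataonattoz/ → hibadaonattoz.
Rule 2 (regressive voicing assimilation): no segment meets the environment; /hibadaonattoz/ is unchanged.
Rule 3 (degemination): /tt/ is a geminate; the first /t/ deletes. /hibadaonattoz/ → hibadaonatoz.
Rule 4 (final devoicing): /z/ is a voiced obstruent in word-final position, so it devoices to [s]. /hibadaonatoz/ → hibadaonatos.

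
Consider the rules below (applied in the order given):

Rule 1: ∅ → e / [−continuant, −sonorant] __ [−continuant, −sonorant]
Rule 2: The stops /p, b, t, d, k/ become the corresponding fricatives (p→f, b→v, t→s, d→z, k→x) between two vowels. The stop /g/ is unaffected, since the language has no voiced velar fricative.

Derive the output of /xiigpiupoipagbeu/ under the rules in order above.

xiigefiufoifageveu

Rule 1 (stop-cluster e-epenthesis): /g/ and /p/ form a stop–stop cluster, so [e] is inserted between them. /g/ and /b/ form a stop–stop cluster, so [e] is inserted between them. /xiigpiupoipagbeu/ → xiigepiupoipagebeu.
Rule 2 (intervocalic spirantization): /p/ is a stop between vowels /e/ and /i/, so it spirantizes to the fricative [f]. /p/ is a stop between vowels /u/ and /o/, so it spirantizes to the fricative [f]. /p/ is a stop between vowels /i/ and /a/, so it spirantizes to the fricative [f]. /b/ is a stop between vowels /e/ and /e/, so it spirantizes to the fricative [v]. /xiigepiupoipagebeu/ → xiigefiufoifageveu.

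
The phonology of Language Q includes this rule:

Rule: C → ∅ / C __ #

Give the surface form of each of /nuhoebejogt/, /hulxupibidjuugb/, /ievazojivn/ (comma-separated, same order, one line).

/nuhoebejogt/: /t/ is the second consonant of a word-final cluster /gt/, so it deletes. → [nuhoebejog].
/hulxupibidjuugb/: /b/ is the second consonant of a word-final cluster /gb/, so it deletes. → [hulxupibidjuug].
/ievazojivn/: /n/ is the second consonant of a word-final cluster /vn/, so it deletes. → [ievazojiv].

nuhoebejog, hulxupibidjuug, ievazojiv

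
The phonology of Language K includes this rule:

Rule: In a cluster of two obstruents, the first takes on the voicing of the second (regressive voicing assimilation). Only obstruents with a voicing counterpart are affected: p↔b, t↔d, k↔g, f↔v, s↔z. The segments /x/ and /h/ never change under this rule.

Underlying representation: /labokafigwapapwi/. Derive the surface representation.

No segment of /labokafigwapapwi/ meets the structural description of the rule, so the form surfaces unchanged.

labokafigwapapwi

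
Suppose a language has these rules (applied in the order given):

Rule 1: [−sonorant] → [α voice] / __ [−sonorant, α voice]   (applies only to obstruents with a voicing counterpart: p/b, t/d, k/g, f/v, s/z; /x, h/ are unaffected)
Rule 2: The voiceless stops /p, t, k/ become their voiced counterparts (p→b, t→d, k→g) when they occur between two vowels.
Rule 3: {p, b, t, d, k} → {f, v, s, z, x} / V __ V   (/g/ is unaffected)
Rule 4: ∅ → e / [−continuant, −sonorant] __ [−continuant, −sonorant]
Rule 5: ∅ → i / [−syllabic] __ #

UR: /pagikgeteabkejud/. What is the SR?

Rule 1 (regressive voicing assimilation): /k/ precedes the voiced obstruent /g/, so it voices to [g] by assimilation. /b/ precedes the voiceless obstruent /k/, so it devoices to [p] by assimilation. /pagikgeteabkejud/ → pagiggeteapkejud.
Rule 2 (intervocalic voicing): /t/ is a voiceless stop between vowels /e/ and /e/, so it voices to [d]. /pagiggeteapkejud/ → pagiggedeapkejud.
Rule 3 (intervocalic spirantization): /d/ is a stop between vowels /e/ and /e/, so it spirantizes to the fricative [z]. /pagiggedeapkejud/ → pagiggezeapkejud.
Rule 4 (stop-cluster e-epenthesis): /g/ and /g/ form a stop–stop cluster, so [e] is inserted between them. /p/ and /k/ form a stop–stop cluster, so [e] is inserted between them. /pagiggezeapkejud/ → pagigegezeapekejud.
Rule 5 (final i-epenthesis): the form ends in the consonant /d/, so [i] is inserted word-finally. /pagigegezeapekejud/ → pagigegezeapekejudi.

pagigegezeapekejudi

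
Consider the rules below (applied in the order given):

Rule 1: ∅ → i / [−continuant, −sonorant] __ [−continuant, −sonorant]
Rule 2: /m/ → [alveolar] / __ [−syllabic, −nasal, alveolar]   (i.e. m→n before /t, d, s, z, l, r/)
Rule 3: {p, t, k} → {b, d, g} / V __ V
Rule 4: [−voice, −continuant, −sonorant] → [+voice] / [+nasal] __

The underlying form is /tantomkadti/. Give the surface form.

Rule 1 (stop-cluster i-epenthesis): /d/ and /t/ form a stop–stop cluster, so [i] is inserted between them. /tantomkadti/ → tantomkaditi.
Rule 2 (nasal place assimilation): no segment meets the environment; /tantomkaditi/ is unchanged.
Rule 3 (intervocalic voicing): /t/ is a voiceless stop between vowels /i/ and /i/, so it voices to [d]. /tantomkaditi/ → tantomkadidi.
Rule 4 (post-nasal voicing): /t/ is a voiceless stop immediately after the nasal /n/, so it voices to [d]. /k/ is a voiceless stop immediately after the nasal /m/, so it voices to [g]. /tantomkadidi/ → tandomgadidi.

tandomgadidi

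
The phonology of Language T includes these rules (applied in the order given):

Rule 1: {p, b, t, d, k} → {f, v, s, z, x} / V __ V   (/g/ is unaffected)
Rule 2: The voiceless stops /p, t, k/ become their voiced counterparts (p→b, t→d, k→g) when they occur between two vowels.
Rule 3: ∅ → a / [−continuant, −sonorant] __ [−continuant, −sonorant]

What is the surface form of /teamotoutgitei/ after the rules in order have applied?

Rule 1 (intervocalic spirantization): /t/ is a stop between vowels /o/ and /o/, so it spirantizes to the fricative [s]. /t/ is a stop between vowels /i/ and /e/, so it spirantizes to the fricative [s]. /teamotoutgitei/ → teamosoutgisei.
Rule 2 (intervocalic voicing): no segment meets the environment; /teamosoutgisei/ is unchanged.
Rule 3 (stop-cluster a-epenthesis): /t/ and /g/ form a stop–stop cluster, so [a] is inserted between them. /teamosoutgisei/ → teamosoutagisei.

teamosoutagisei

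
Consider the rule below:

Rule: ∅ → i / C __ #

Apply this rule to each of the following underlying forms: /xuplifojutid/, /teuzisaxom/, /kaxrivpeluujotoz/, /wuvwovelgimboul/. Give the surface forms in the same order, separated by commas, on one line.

xuplifojutidi, teuzisaxomi, kaxrivpeluujotozi, wuvwovelgimbouli

/xuplifojutid/: the form ends in the consonant /d/, so [i] is inserted word-finally. → [xuplifojutidi].
/teuzisaxom/: the form ends in the consonant /m/, so [i] is inserted word-finally. → [teuzisaxomi].
/kaxrivpeluujotoz/: the form ends in the consonant /z/, so [i] is inserted word-finally. → [kaxrivpeluujotozi].
/wuvwovelgimboul/: the form ends in the consonant /l/, so [i] is inserted word-finally. → [wuvwovelgimbouli].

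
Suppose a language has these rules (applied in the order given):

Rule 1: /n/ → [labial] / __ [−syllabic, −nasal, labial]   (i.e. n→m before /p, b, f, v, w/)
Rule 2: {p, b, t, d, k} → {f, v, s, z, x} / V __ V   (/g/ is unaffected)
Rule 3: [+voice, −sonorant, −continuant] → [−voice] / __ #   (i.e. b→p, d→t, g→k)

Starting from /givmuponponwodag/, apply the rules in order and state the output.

givmufompomwozak

Rule 1 (nasal place assimilation): /n/ precedes the labial consonant /p/, so it assimilates in place to [m]. /n/ precedes the labial consonant /w/, so it assimilates in place to [m]. /givmuponponwodag/ → givmupompomwodag.
Rule 2 (intervocalic spirantization): /p/ is a stop between vowels /u/ and /o/, so it spirantizes to the fricative [f]. /d/ is a stop between vowels /o/ and /a/, so it spirantizes to the fricative [z]. /givmupompomwodag/ → givmufompomwozag.
Rule 3 (final devoicing): /g/ is a voiced stop in word-final position, so it devoices to [k]. /givmufompomwozag/ → givmufompomwozak.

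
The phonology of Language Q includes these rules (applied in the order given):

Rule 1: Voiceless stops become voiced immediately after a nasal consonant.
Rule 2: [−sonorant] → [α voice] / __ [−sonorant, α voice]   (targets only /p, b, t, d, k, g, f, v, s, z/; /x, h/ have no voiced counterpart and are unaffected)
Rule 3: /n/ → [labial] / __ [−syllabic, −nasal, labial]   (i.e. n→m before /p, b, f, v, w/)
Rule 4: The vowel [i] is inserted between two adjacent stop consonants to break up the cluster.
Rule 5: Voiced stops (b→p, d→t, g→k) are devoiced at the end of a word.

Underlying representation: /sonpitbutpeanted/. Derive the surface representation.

Rule 1 (post-nasal voicing): /p/ is a voiceless stop immediately after the nasal /n/, so it voices to [b]. /t/ is a voiceless stop immediately after the nasal /n/, so it voices to [d]. /sonpitbutpeanted/ → sonbitbutpeanded.
Rule 2 (regressive voicing assimilation): /t/ precedes the voiced obstruent /b/, so it voices to [d] by assimilation. /sonbitbutpeanded/ → sonbidbutpeanded.
Rule 3 (nasal place assimilation): /n/ precedes the labial consonant /b/, so it assimilates in place to [m]. /sonbidbutpeanded/ → sombidbutpeanded.
Rule 4 (stop-cluster i-epenthesis): /d/ and /b/ form a stop–stop cluster, so [i] is inserted between them. /t/ and /p/ form a stop–stop cluster, so [i] is inserted between them. /sombidbutpeanded/ → sombidibutipeanded.
Rule 5 (final devoicing): /d/ is a voiced stop in word-final position, so it devoices to [t]. /sombidibutipeanded/ → sombidibutipeandet.

sombidibutipeandet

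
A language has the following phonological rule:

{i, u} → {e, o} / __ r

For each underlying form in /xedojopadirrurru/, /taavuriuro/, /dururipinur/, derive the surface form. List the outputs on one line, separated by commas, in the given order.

/xedojopadirrurru/: /i/ is a high vowel immediately before /r/, so it lowers to [e]. /u/ is a high vowel immediately before /r/, so it lowers to [o]. → [xedojopaderrorru].
/taavuriuro/: /u/ is a high vowel immediately before /r/, so it lowers to [o]. /u/ is a high vowel immediately before /r/, so it lowers to [o]. → [taavorioro].
/dururipinur/: /u/ is a high vowel immediately before /r/, so it lowers to [o]. /u/ is a high vowel immediately before /r/, so it lowers to [o]. /u/ is a high vowel immediately before /r/, so it lowers to [o]. → [dororipinor].

xedojopaderrorru, taavorioro, dororipinor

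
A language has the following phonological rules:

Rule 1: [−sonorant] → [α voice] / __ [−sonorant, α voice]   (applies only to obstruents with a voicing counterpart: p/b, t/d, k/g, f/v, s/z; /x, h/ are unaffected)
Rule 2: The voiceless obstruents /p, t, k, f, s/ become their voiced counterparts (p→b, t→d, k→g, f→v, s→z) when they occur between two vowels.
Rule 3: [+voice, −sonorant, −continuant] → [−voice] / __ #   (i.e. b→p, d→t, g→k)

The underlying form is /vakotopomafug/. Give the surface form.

vagodobomavuk

Rule 1 (regressive voicing assimilation): no segment meets the environment; /vakotopomafug/ is unchanged.
Rule 2 (intervocalic voicing): /k/ is a voiceless obstruent between vowels /a/ and /o/, so it voices to [g]. /t/ is a voiceless obstruent between vowels /o/ and /o/, so it voices to [d]. /p/ is a voiceless obstruent between vowels /o/ and /o/, so it voices to [b]. /f/ is a voiceless obstruent between vowels /a/ and /u/, so it voices to [v]. /vakotopomafug/ → vagodobomavug.
Rule 3 (final devoicing): /g/ is a voiced stop in word-final position, so it devoices to [k]. /vagodobomavug/ → vagodobomavuk.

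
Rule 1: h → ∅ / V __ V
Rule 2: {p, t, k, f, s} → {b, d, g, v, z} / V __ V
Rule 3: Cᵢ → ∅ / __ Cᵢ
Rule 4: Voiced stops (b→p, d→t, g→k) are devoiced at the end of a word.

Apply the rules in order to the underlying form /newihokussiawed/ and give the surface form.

Rule 1 (intervocalic h-deletion): /h/ occurs between vowels /i/ and /o/, so it deletes. /newihokussiawed/ → newiokussiawed.
Rule 2 (intervocalic voicing): /k/ is a voiceless obstruent between vowels /o/ and /u/, so it voices to [g]. /newiokussiawed/ → newiogussiawed.
Rule 3 (degemination): /ss/ is a geminate; the first /s/ deletes. /newiogussiawed/ → newiogusiawed.
Rule 4 (final devoicing): /d/ is a voiced stop in word-final position, so it devoices to [t]. /newiogusiawed/ → newiogusiawet.

newiogusiawet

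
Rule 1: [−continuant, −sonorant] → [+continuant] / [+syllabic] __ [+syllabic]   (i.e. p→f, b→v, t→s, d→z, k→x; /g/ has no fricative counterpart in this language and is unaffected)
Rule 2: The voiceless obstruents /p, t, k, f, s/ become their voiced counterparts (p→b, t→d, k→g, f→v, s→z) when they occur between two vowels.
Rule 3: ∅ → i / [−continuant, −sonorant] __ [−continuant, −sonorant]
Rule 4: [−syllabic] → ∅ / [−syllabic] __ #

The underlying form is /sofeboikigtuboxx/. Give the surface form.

Rule 1 (intervocalic spirantization): /b/ is a stop between vowels /e/ and /o/, so it spirantizes to the fricative [v]. /k/ is a stop between vowels /i/ and /i/, so it spirantizes to the fricative [x]. /b/ is a stop between vowels /u/ and /o/, so it spirantizes to the fricative [v]. /sofeboikigtuboxx/ → sofevoixigtuvoxx.
Rule 2 (intervocalic voicing): /f/ is a voiceless obstruent between vowels /o/ and /e/, so it voices to [v]. /sofevoixigtuvoxx/ → sovevoixigtuvoxx.
Rule 3 (stop-cluster i-epenthesis): /g/ and /t/ form a stop–stop cluster, so [i] is inserted between them. /sovevoixigtuvoxx/ → sovevoixigituvoxx.
Rule 4 (final cluster simplification): /x/ is the second consonant of a word-final cluster /xx/, so it deletes. /sovevoixigituvoxx/ → sovevoixigituvox.

sovevoixigituvox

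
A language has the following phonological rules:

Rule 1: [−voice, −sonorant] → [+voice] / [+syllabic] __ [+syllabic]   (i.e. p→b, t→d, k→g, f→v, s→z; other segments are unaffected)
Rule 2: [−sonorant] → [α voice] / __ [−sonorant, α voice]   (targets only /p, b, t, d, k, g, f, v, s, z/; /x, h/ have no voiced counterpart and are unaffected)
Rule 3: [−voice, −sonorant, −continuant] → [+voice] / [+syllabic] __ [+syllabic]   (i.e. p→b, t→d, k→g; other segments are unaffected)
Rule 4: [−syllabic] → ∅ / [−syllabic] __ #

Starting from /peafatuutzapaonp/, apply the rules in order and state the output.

Rule 1 (intervocalic voicing): /f/ is a voiceless obstruent between vowels /a/ and /a/, so it voices to [v]. /t/ is a voiceless obstruent between vowels /a/ and /u/, so it voices to [d]. /p/ is a voiceless obstruent between vowels /a/ and /a/, so it voices to [b]. /peafatuutzapaonp/ → peavaduutzabaonp.
Rule 2 (regressive voicing assimilation): /t/ precedes the voiced obstruent /z/, so it voices to [d] by assimilation. /peavaduutzabaonp/ → peavaduudzabaonp.
Rule 3 (intervocalic voicing): no segment meets the environment; /peavaduudzabaonp/ is unchanged.
Rule 4 (final cluster simplification): /p/ is the second consonant of a word-final cluster /np/, so it deletes. /peavaduudzabaonp/ → peavaduudzabaon.

peavaduudzabaon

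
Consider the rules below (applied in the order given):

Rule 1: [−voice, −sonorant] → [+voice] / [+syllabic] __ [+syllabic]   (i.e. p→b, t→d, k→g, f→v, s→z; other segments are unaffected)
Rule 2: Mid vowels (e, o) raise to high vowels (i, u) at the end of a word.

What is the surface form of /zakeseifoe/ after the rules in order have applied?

zagezeivoi

Rule 1 (intervocalic voicing): /k/ is a voiceless obstruent between vowels /a/ and /e/, so it voices to [g]. /s/ is a voiceless obstruent between vowels /e/ and /e/, so it voices to [z]. /f/ is a voiceless obstruent between vowels /i/ and /o/, so it voices to [v]. /zakeseifoe/ → zagezeivoe.
Rule 2 (final vowel raising): /e/ is a mid vowel in word-final position, so it raises to [i]. /zagezeivoe/ → zagezeivoi.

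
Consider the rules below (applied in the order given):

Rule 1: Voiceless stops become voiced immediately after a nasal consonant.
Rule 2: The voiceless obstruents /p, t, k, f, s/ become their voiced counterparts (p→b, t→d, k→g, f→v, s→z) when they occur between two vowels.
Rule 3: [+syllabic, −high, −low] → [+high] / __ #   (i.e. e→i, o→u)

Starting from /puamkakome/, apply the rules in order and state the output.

puamgagomi

Rule 1 (post-nasal voicing): /k/ is a voiceless stop immediately after the nasal /m/, so it voices to [g]. /puamkakome/ → puamgakome.
Rule 2 (intervocalic voicing): /k/ is a voiceless obstruent between vowels /a/ and /o/, so it voices to [g]. /puamgakome/ → puamgagome.
Rule 3 (final vowel raising): /e/ is a mid vowel in word-final position, so it raises to [i]. /puamgagome/ → puamgagomi.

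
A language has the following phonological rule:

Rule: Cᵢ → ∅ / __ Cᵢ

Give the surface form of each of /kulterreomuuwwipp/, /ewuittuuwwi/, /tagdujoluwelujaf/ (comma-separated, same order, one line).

kultereomuuwip, ewuituuwi, tagdujoluwelujaf

/kulterreomuuwwipp/: /rr/ is a geminate; the first /r/ deletes. /ww/ is a geminate; the first /w/ deletes. /pp/ is a geminate; the first /p/ deletes. → [kultereomuuwip].
/ewuittuuwwi/: /tt/ is a geminate; the first /t/ deletes. /ww/ is a geminate; the first /w/ deletes. → [ewuituuwi].
/tagdujoluwelujaf/: the rule's environment is not met; surfaces unchanged as [tagdujoluwelujaf].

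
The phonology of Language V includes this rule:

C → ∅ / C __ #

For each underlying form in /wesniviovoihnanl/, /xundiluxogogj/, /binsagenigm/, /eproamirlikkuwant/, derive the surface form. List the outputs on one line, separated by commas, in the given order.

/wesniviovoihnanl/: /l/ is the second consonant of a word-final cluster /nl/, so it deletes. → [wesniviovoihnan].
/xundiluxogogj/: /j/ is the second consonant of a word-final cluster /gj/, so it deletes. → [xundiluxogog].
/binsagenigm/: /m/ is the second consonant of a word-final cluster /gm/, so it deletes. → [binsagenig].
/eproamirlikkuwant/: /t/ is the second consonant of a word-final cluster /nt/, so it deletes. → [eproamirlikkuwan].

wesniviovoihnan, xundiluxogog, binsagenig, eproamirlikkuwan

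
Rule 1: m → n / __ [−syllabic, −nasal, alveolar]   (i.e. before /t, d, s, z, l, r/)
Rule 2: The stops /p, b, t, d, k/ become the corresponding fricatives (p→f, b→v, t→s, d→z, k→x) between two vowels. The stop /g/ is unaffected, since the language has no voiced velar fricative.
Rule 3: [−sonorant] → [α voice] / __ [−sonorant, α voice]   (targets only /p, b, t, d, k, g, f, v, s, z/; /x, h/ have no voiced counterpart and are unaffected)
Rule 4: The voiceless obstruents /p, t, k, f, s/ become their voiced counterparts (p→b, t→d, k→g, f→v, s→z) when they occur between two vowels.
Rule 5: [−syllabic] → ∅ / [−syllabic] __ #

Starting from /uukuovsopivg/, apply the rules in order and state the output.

Rule 1 (nasal place assimilation): no segment meets the environment; /uukuovsopivg/ is unchanged.
Rule 2 (intervocalic spirantization): /k/ is a stop between vowels /u/ and /u/, so it spirantizes to the fricative [x]. /p/ is a stop between vowels /o/ and /i/, so it spirantizes to the fricative [f]. /uukuovsopivg/ → uuxuovsofivg.
Rule 3 (regressive voicing assimilation): /v/ precedes the voiceless obstruent /s/, so it devoices to [f] by assimilation. /uuxuovsofivg/ → uuxuofsofivg.
Rule 4 (intervocalic voicing): /f/ is a voiceless obstruent between vowels /o/ and /i/, so it voices to [v]. /uuxuofsofivg/ → uuxuofsovivg.
Rule 5 (final cluster simplification): /g/ is the second consonant of a word-final cluster /vg/, so it deletes. /uuxuofsovivg/ → uuxuofsoviv.

uuxuofsoviv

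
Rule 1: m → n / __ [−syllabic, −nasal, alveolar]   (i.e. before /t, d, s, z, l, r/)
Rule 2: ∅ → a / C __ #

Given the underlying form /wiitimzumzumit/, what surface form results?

wiitinzunzumita

Rule 1 (nasal place assimilation): /m/ precedes the alveolar consonant /z/, so it assimilates in place to [n]. /m/ precedes the alveolar consonant /z/, so it assimilates in place to [n]. /wiitimzumzumit/ → wiitinzunzumit.
Rule 2 (final a-epenthesis): the form ends in the consonant /t/, so [a] is inserted word-finally. /wiitinzunzumit/ → wiitinzunzumita.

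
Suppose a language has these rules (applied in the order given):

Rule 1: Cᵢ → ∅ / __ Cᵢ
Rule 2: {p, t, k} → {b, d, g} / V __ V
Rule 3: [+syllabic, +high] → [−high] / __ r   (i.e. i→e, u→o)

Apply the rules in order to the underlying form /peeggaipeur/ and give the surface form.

peegaibeor

Rule 1 (degemination): /gg/ is a geminate; the first /g/ deletes. /peeggaipeur/ → peegaipeur.
Rule 2 (intervocalic voicing): /p/ is a voiceless stop between vowels /i/ and /e/, so it voices to [b]. /peegaipeur/ → peegaibeur.
Rule 3 (pre-rhotic lowering): /u/ is a high vowel immediately before /r/, so it lowers to [o]. /peegaibeur/ → peegaibeor.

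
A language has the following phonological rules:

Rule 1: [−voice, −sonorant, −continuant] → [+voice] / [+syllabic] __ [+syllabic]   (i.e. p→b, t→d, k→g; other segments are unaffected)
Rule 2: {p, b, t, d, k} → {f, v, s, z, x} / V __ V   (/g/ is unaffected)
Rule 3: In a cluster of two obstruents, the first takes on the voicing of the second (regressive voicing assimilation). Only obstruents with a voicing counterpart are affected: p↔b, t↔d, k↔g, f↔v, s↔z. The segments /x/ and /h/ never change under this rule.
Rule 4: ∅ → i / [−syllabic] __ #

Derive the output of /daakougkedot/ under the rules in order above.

Rule 1 (intervocalic voicing): /k/ is a voiceless stop between vowels /a/ and /o/, so it voices to [g]. /daakougkedot/ → daagougkedot.
Rule 2 (intervocalic spirantization): /d/ is a stop between vowels /e/ and /o/, so it spirantizes to the fricative [z]. /daagougkedot/ → daagougkezot.
Rule 3 (regressive voicing assimilation): /g/ precedes the voiceless obstruent /k/, so it devoices to [k] by assimilation. /daagougkezot/ → daagoukkezot.
Rule 4 (final i-epenthesis): the form ends in the consonant /t/, so [i] is inserted word-finally. /daagoukkezot/ → daagoukkezoti.

daagoukkezoti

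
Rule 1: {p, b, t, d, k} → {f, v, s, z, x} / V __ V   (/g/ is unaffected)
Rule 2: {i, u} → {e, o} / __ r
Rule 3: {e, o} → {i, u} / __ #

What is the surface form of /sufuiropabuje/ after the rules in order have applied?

Rule 1 (intervocalic spirantization): /p/ is a stop between vowels /o/ and /a/, so it spirantizes to the fricative [f]. /b/ is a stop between vowels /a/ and /u/, so it spirantizes to the fricative [v]. /sufuiropabuje/ → sufuirofavuje.
Rule 2 (pre-rhotic lowering): /i/ is a high vowel immediately before /r/, so it lowers to [e]. /sufuirofavuje/ → sufuerofavuje.
Rule 3 (final vowel raising): /e/ is a mid vowel in word-final position, so it raises to [i]. /sufuerofavuje/ → sufuerofavuji.

sufuerofavuji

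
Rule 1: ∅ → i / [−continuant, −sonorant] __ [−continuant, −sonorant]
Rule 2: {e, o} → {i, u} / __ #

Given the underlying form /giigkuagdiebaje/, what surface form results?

Rule 1 (stop-cluster i-epenthesis): /g/ and /k/ form a stop–stop cluster, so [i] is inserted between them. /g/ and /d/ form a stop–stop cluster, so [i] is inserted between them. /giigkuagdiebaje/ → giigikuagidiebaje.
Rule 2 (final vowel raising): /e/ is a mid vowel in word-final position, so it raises to [i]. /giigikuagidiebaje/ → giigikuagidiebaji.

giigikuagidiebaji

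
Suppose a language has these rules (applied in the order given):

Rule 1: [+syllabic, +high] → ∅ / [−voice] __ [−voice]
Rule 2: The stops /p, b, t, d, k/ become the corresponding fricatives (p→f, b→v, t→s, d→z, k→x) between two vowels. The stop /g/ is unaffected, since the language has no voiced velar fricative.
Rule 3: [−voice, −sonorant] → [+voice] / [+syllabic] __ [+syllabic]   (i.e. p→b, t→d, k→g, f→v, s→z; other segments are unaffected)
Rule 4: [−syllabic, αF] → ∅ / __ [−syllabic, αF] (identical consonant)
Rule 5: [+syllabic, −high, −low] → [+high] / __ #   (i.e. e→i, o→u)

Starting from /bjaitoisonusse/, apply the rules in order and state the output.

Rule 1 (high vowel syncope): no segment meets the environment; /bjaitoisonusse/ is unchanged.
Rule 2 (intervocalic spirantization): /t/ is a stop between vowels /i/ and /o/, so it spirantizes to the fricative [s]. /bjaitoisonusse/ → bjaisoisonusse.
Rule 3 (intervocalic voicing): /s/ is a voiceless obstruent between vowels /i/ and /o/, so it voices to [z]. /s/ is a voiceless obstruent between vowels /i/ and /o/, so it voices to [z]. /bjaisoisonusse/ → bjaizoizonusse.
Rule 4 (degemination): /ss/ is a geminate; the first /s/ deletes. /bjaizoizonusse/ → bjaizoizonuse.
Rule 5 (final vowel raising): /e/ is a mid vowel in word-final position, so it raises to [i]. /bjaizoizonuse/ → bjaizoizonusi.

bjaizoizonusi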